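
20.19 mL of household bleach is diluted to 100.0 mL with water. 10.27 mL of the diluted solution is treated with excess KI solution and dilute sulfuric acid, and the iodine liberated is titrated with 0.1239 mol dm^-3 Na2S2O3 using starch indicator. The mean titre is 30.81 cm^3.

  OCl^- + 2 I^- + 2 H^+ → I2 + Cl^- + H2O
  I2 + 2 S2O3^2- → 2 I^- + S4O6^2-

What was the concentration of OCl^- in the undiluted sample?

0.9205 mol/L

n(S2O3^2-) = 0.03081 × 0.1239 = 3.817 × 10^-3 mol
n(I2) = n(S2O3^2-)/2 = 1.909 × 10^-3 mol
n(OCl^-) in the aliquot = 1.909 × 10^-3 mol (1:1 ratio)
[OCl^-]_dilute = 1.909 × 10^-3 / 0.01027 = 0.1858 mol/L
[OCl^-]_original = 0.1858 × 100.0/20.19 = 0.9205 mol/L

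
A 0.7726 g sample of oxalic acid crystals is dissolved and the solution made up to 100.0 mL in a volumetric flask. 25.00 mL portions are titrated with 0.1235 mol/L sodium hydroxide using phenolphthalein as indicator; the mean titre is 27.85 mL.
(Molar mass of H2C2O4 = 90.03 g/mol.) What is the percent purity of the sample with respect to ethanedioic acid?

80.16 %

H2C2O4 + 2 NaOH → Na2C2O4 + 2 H2O
n(NaOH) per titration = 0.02785 × 0.1235 = 3.439 × 10^-3 mol
From the 1:2 ratio, n(H2C2O4) in each aliquot = 1/2 × 3.439 × 10^-3 = 1.720 × 10^-3 mol
n(H2C2O4) in the whole flask = 1.720 × 10^-3 × 100.0/25.00 = 6.879 × 10^-3 mol
mass of H2C2O4 = 6.879 × 10^-3 × 90.03 = 0.6193 g
% H2C2O4 = 0.6193 / 0.7726 × 100 = 80.16 %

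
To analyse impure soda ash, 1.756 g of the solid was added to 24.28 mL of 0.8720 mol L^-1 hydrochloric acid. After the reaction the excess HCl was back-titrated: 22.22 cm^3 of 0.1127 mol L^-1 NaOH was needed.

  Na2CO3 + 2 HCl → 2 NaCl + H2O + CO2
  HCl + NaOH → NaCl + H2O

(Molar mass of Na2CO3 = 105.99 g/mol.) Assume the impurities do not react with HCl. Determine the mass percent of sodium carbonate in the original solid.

56.34 %

n(HCl) added = 0.02428 × 0.8720 = 0.02117 mol
n(NaOH) used in back-titration = 0.02222 × 0.1127 = 2.504 × 10^-3 mol
n(HCl) left over = 2.504 × 10^-3 mol (1:1 ratio)
n(HCl) consumed by analyte = 0.02117 − 2.504 × 10^-3 = 0.01867 mol
From the 1:2 ratio, n(Na2CO3) = 1/2 × 0.01867 = 9.334 × 10^-3 mol
mass of Na2CO3 = 9.334 × 10^-3 × 105.99 = 0.9893 g
% Na2CO3 = 0.9893 / 1.756 × 100 = 56.34 %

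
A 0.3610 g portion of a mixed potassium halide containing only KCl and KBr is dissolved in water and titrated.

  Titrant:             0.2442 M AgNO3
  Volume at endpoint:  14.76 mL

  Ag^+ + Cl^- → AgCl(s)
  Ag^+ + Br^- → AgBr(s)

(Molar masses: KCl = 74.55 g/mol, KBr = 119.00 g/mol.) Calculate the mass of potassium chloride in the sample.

n(AgNO3) = 0.01476 × 0.2442 = 3.604 × 10^-3 mol
Let x = n(KCl), y = n(KBr).
Titrant: 1x + 1y = 3.604 × 10^-3;  mass: 74.55x + 119.00y = 0.3610
Solving, x = 1.528 × 10^-3 mol, y = 2.076 × 10^-3 mol
mass of KCl = 1.528 × 10^-3 × 74.55 = 0.1139 g

0.1139 g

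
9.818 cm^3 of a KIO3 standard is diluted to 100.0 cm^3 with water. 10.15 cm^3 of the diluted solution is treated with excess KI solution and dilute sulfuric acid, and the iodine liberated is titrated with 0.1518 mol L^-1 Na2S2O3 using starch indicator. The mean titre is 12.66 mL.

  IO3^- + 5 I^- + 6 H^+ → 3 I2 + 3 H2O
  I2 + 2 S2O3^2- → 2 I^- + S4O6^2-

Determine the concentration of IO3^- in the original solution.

0.3214 mol/L

n(S2O3^2-) = 0.01266 × 0.1518 = 1.922 × 10^-3 mol
n(I2) = n(S2O3^2-)/2 = 9.609 × 10^-4 mol
From the 1:3 ratio, n(IO3^-) in the aliquot = 1/3 × 9.609 × 10^-4 = 3.203 × 10^-4 mol
[IO3^-]_dilute = 3.203 × 10^-4 / 0.01015 = 0.03156 mol/L
[IO3^-]_original = 0.03156 × 100.0/9.818 = 0.3214 mol/L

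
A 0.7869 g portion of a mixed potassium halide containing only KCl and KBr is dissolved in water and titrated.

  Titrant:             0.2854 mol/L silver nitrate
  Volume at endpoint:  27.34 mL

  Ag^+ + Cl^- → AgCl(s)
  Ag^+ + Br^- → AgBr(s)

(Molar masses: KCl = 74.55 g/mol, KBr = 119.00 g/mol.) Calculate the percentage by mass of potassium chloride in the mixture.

30.19 %

n(AgNO3) = 0.02734 × 0.2854 = 7.803 × 10^-3 mol
Let x = n(KCl), y = n(KBr).
Titrant: 1x + 1y = 7.803 × 10^-3;  mass: 74.55x + 119.00y = 0.7869
Solving, x = 3.186 × 10^-3 mol, y = 4.616 × 10^-3 mol
mass of KCl = 3.186 × 10^-3 × 74.55 = 0.2375 g
% KCl = 0.2375 / 0.7869 × 100 = 30.19 %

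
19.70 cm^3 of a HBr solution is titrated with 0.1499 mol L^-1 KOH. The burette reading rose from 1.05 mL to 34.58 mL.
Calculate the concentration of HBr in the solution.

0.2551 mol/L

HBr + KOH → KBr + H2O
n(KOH) = 0.03353 L × 0.1499 mol/L = 5.026 × 10^-3 mol
n(HBr) = 5.026 × 10^-3 mol (1:1 mole ratio)
[HBr] = 5.026 × 10^-3 mol / 0.01970 L = 0.2551 mol/L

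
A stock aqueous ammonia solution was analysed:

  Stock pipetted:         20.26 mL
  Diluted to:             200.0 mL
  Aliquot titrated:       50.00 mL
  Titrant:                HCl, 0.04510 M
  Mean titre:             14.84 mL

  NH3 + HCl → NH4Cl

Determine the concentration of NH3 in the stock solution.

0.1321 M

n(HCl) = 0.01484 × 0.04510 = 6.693 × 10^-4 mol
n(NH3) in the aliquot = 6.693 × 10^-4 mol (1:1 ratio)
[NH3]_dilute = 6.693 × 10^-4 / 0.05000 = 0.01339 mol/L
Dilution factor = 200.0 / 20.26 = 9.872
[NH3]_stock = 0.01339 × 9.872 = 0.1321 mol/L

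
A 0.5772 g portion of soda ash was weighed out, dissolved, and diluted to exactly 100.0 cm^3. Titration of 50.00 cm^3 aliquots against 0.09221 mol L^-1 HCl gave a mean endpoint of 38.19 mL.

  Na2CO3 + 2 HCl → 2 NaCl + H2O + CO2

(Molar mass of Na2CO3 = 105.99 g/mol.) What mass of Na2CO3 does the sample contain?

0.3732 g

n(HCl) per titration = 0.03819 × 0.09221 = 3.521 × 10^-3 mol
From the 1:2 ratio, n(Na2CO3) in each aliquot = 1/2 × 3.521 × 10^-3 = 1.761 × 10^-3 mol
n(Na2CO3) in the whole flask = 1.761 × 10^-3 × 100.0/50.00 = 3.521 × 10^-3 mol
mass of Na2CO3 = 3.521 × 10^-3 × 105.99 = 0.3732 g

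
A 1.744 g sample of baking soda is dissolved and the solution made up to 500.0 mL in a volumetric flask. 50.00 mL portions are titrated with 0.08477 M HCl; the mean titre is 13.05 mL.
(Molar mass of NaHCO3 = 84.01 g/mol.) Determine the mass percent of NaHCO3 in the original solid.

NaHCO3 + HCl → NaCl + H2O + CO2
n(HCl) per titration = 0.01305 × 0.08477 = 1.106 × 10^-3 mol
n(NaHCO3) in each aliquot = 1.106 × 10^-3 mol (1:1 ratio)
n(NaHCO3) in the whole flask = 1.106 × 10^-3 × 500.0/50.00 = 0.01106 mol
mass of NaHCO3 = 0.01106 × 84.01 = 0.9294 g
% NaHCO3 = 0.9294 / 1.744 × 100 = 53.29 %

53.29 %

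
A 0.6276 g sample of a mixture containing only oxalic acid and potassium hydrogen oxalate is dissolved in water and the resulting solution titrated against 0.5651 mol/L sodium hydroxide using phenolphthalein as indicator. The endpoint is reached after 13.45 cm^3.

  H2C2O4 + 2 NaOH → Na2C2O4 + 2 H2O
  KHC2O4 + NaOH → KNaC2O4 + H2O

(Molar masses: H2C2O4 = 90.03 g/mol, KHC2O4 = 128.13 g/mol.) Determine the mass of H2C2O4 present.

n(NaOH) = 0.01345 × 0.5651 = 7.601 × 10^-3 mol
Let x = n(H2C2O4), y = n(KHC2O4).
Titrant: 2x + 1y = 7.601 × 10^-3;  mass: 90.03x + 128.13y = 0.6276
Solving, x = 2.083 × 10^-3 mol, y = 3.435 × 10^-3 mol
mass of H2C2O4 = 2.083 × 10^-3 × 90.03 = 0.1875 g

0.1875 g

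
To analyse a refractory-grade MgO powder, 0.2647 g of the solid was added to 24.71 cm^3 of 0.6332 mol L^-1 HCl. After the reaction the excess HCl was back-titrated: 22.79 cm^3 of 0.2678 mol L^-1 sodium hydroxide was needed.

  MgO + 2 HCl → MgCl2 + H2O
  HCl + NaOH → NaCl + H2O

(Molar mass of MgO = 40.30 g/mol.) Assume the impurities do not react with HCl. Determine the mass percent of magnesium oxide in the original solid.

72.65 %

n(HCl) added = 0.02471 × 0.6332 = 0.01565 mol
n(NaOH) used in back-titration = 0.02279 × 0.2678 = 6.103 × 10^-3 mol
n(HCl) left over = 6.103 × 10^-3 mol (1:1 ratio)
n(HCl) consumed by analyte = 0.01565 − 6.103 × 10^-3 = 9.543 × 10^-3 mol
From the 1:2 ratio, n(MgO) = 1/2 × 9.543 × 10^-3 = 4.772 × 10^-3 mol
mass of MgO = 4.772 × 10^-3 × 40.30 = 0.1923 g
% MgO = 0.1923 / 0.2647 × 100 = 72.65 %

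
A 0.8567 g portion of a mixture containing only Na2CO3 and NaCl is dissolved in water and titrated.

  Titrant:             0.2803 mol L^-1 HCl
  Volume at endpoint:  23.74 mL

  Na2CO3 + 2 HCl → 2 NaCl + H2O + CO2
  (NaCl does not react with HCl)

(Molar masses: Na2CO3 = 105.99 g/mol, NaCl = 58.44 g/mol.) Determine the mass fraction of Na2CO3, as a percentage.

41.16 %

n(HCl) = 0.02374 × 0.2803 = 6.654 × 10^-3 mol
Let x = n(Na2CO3), y = n(NaCl).
Titrant: 2x = 6.654 × 10^-3;  mass: 105.99x + 58.44y = 0.8567
Solving, x = 3.327 × 10^-3 mol, y = 8.625 × 10^-3 mol
mass of Na2CO3 = 3.327 × 10^-3 × 105.99 = 0.3526 g
% Na2CO3 = 0.3526 / 0.8567 × 100 = 41.16 %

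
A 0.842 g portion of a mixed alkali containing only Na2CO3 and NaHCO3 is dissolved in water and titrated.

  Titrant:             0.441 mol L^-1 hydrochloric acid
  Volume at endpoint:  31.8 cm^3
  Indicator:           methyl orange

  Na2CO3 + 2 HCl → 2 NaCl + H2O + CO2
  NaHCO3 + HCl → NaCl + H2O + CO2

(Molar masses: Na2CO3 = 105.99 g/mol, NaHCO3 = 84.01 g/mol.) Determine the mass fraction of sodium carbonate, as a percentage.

68.2 %

n(HCl) = 0.0318 × 0.441 = 0.0140 mol
Let x = n(Na2CO3), y = n(NaHCO3).
Titrant: 2x + 1y = 0.0140;  mass: 105.99x + 84.01y = 0.842
Solving, x = 5.42 × 10^-3 mol, y = 3.19 × 10^-3 mol
mass of Na2CO3 = 5.42 × 10^-3 × 105.99 = 0.574 g
% Na2CO3 = 0.574 / 0.842 × 100 = 68.2 %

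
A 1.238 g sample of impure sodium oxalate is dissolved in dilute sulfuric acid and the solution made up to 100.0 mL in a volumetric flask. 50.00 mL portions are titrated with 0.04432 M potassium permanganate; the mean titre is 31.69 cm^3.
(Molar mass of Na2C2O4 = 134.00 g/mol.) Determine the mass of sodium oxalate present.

2 MnO4^- + 5 C2O4^2- + 16 H^+ → 2 Mn^2+ + 10 CO2 + 8 H2O
n(KMnO4) per titration = 0.03169 × 0.04432 = 1.405 × 10^-3 mol
From the 5:2 ratio, n(Na2C2O4) in each aliquot = 5/2 × 1.405 × 10^-3 = 3.511 × 10^-3 mol
n(Na2C2O4) in the whole flask = 3.511 × 10^-3 × 100.0/50.00 = 7.023 × 10^-3 mol
mass of Na2C2O4 = 7.023 × 10^-3 × 134.00 = 0.9410 g

0.9410 g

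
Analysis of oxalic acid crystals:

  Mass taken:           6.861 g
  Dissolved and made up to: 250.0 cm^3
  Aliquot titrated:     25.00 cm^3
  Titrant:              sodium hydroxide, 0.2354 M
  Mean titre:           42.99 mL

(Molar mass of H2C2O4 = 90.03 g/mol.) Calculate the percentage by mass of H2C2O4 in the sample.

66.40 %

H2C2O4 + 2 NaOH → Na2C2O4 + 2 H2O
n(NaOH) per titration = 0.04299 × 0.2354 = 0.01012 mol
From the 1:2 ratio, n(H2C2O4) in each aliquot = 1/2 × 0.01012 = 5.060 × 10^-3 mol
n(H2C2O4) in the whole flask = 5.060 × 10^-3 × 250.0/25.00 = 0.05060 mol
mass of H2C2O4 = 0.05060 × 90.03 = 4.555 g
% H2C2O4 = 4.555 / 6.861 × 100 = 66.40 %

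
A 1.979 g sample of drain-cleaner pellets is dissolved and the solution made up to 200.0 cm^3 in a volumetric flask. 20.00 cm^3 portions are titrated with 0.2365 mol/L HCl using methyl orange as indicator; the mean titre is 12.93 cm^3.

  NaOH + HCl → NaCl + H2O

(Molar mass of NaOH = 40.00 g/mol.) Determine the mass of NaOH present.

n(HCl) per titration = 0.01293 × 0.2365 = 3.058 × 10^-3 mol
n(NaOH) in each aliquot = 3.058 × 10^-3 mol (1:1 ratio)
n(NaOH) in the whole flask = 3.058 × 10^-3 × 200.0/20.00 = 0.03058 mol
mass of NaOH = 0.03058 × 40.00 = 1.223 g

1.223 g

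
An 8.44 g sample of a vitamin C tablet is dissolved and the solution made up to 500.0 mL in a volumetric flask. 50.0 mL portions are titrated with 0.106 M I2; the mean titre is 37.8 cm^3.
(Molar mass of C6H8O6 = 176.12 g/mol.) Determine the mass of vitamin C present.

C6H8O6 + I2 → C6H6O6 + 2 HI
n(I2) per titration = 0.0378 × 0.106 = 4.01 × 10^-3 mol
n(C6H8O6) in each aliquot = 4.01 × 10^-3 mol (1:1 ratio)
n(C6H8O6) in the whole flask = 4.01 × 10^-3 × 500.0/50.0 = 0.0401 mol
mass of C6H8O6 = 0.0401 × 176.12 = 7.06 g

7.06 g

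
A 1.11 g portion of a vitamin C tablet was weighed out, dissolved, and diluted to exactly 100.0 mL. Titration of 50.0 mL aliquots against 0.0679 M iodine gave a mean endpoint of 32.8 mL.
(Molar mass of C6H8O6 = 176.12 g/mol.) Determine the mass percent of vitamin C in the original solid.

C6H8O6 + I2 → C6H6O6 + 2 HI
n(I2) per titration = 0.0328 × 0.0679 = 2.23 × 10^-3 mol
n(C6H8O6) in each aliquot = 2.23 × 10^-3 mol (1:1 ratio)
n(C6H8O6) in the whole flask = 2.23 × 10^-3 × 100.0/50.0 = 4.45 × 10^-3 mol
mass of C6H8O6 = 4.45 × 10^-3 × 176.12 = 0.784 g
% C6H8O6 = 0.784 / 1.11 × 100 = 70.7 %

70.7 %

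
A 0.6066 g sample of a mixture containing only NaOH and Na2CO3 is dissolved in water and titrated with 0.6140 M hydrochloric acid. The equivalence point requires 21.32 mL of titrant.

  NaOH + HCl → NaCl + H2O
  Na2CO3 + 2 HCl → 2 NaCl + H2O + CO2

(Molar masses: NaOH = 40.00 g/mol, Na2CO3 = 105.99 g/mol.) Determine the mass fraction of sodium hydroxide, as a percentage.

n(HCl) = 0.02132 × 0.6140 = 0.01309 mol
Let x = n(NaOH), y = n(Na2CO3).
Titrant: 1x + 2y = 0.01309;  mass: 40.00x + 105.99y = 0.6066
Solving, x = 6.705 × 10^-3 mol, y = 3.193 × 10^-3 mol
mass of NaOH = 6.705 × 10^-3 × 40.00 = 0.2682 g
% NaOH = 0.2682 / 0.6066 × 100 = 44.21 %

44.21 %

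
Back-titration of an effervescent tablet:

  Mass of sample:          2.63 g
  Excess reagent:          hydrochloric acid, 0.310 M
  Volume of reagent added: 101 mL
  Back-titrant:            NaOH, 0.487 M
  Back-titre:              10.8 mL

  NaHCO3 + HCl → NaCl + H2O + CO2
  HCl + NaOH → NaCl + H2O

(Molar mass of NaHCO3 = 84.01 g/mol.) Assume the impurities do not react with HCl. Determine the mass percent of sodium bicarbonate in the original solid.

83.2 %

n(HCl) added = 0.101 × 0.310 = 0.0313 mol
n(NaOH) used in back-titration = 0.0108 × 0.487 = 5.26 × 10^-3 mol
n(HCl) left over = 5.26 × 10^-3 mol (1:1 ratio)
n(HCl) consumed by analyte = 0.0313 − 5.26 × 10^-3 = 0.0261 mol
n(NaHCO3) = 0.0261 mol (1:1 ratio)
mass of NaHCO3 = 0.0261 × 84.01 = 2.19 g
% NaHCO3 = 2.19 / 2.63 × 100 = 83.2 %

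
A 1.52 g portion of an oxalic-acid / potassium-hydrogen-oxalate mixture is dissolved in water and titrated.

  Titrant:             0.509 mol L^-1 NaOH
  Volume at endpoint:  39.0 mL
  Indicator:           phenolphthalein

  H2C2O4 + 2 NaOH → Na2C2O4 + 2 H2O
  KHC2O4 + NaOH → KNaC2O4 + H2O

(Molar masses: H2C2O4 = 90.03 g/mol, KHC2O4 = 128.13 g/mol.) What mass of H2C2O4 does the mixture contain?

n(NaOH) = 0.0390 × 0.509 = 0.0199 mol
Let x = n(H2C2O4), y = n(KHC2O4).
Titrant: 2x + 1y = 0.0199;  mass: 90.03x + 128.13y = 1.52
Solving, x = 6.16 × 10^-3 mol, y = 7.54 × 10^-3 mol
mass of H2C2O4 = 6.16 × 10^-3 × 90.03 = 0.554 g

0.554 g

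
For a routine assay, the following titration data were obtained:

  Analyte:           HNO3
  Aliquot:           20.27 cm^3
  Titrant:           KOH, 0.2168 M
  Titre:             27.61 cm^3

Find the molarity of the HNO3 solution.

HNO3 + KOH → KNO3 + H2O
n(KOH) = 0.02761 L × 0.2168 mol/L = 5.986 × 10^-3 mol
n(HNO3) = 5.986 × 10^-3 mol (1:1 mole ratio)
[HNO3] = 5.986 × 10^-3 mol / 0.02027 L = 0.2953 mol/L

0.2953 M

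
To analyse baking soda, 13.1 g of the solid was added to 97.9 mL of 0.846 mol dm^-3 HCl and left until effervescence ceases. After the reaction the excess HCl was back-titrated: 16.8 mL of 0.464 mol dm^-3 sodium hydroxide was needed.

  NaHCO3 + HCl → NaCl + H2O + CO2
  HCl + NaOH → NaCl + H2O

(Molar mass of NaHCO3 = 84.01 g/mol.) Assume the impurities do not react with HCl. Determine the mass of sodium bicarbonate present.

n(HCl) added = 0.0979 × 0.846 = 0.0828 mol
n(NaOH) used in back-titration = 0.0168 × 0.464 = 7.80 × 10^-3 mol
n(HCl) left over = 7.80 × 10^-3 mol (1:1 ratio)
n(HCl) consumed by analyte = 0.0828 − 7.80 × 10^-3 = 0.0750 mol
n(NaHCO3) = 0.0750 mol (1:1 ratio)
mass of NaHCO3 = 0.0750 × 84.01 = 6.30 g

6.30 g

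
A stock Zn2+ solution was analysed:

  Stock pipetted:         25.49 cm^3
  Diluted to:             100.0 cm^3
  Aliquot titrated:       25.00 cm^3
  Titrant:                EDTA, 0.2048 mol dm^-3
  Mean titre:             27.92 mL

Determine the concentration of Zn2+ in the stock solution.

Zn^2+ + EDTA^4- → [Zn(EDTA)]^2-
n(EDTA) = 0.02792 × 0.2048 = 5.718 × 10^-3 mol
n(Zn2+) in the aliquot = 5.718 × 10^-3 mol (1:1 ratio)
[Zn2+]_dilute = 5.718 × 10^-3 / 0.02500 = 0.2287 mol/L
Dilution factor = 100.0 / 25.49 = 3.923
[Zn2+]_stock = 0.2287 × 3.923 = 0.8973 mol/L

0.8973 mol/L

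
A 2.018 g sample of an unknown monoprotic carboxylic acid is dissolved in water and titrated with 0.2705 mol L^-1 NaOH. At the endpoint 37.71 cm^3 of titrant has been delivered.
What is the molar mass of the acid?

197.8 g/mol

n(NaOH) = 0.03771 L × 0.2705 mol/L = 0.01020 mol
n(HA) = 0.01020 mol (1:1 ratio)
M = m / n = 2.018 g / 0.01020 mol = 197.8 g/mol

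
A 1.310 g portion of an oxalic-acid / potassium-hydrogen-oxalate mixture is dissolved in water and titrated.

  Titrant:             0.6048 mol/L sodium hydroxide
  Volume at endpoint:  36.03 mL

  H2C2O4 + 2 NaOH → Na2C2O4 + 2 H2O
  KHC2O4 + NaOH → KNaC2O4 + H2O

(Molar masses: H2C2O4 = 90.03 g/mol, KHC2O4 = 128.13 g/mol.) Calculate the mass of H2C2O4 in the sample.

n(NaOH) = 0.03603 × 0.6048 = 0.02179 mol
Let x = n(H2C2O4), y = n(KHC2O4).
Titrant: 2x + 1y = 0.02179;  mass: 90.03x + 128.13y = 1.310
Solving, x = 8.916 × 10^-3 mol, y = 3.959 × 10^-3 mol
mass of H2C2O4 = 8.916 × 10^-3 × 90.03 = 0.8027 g

0.8027 g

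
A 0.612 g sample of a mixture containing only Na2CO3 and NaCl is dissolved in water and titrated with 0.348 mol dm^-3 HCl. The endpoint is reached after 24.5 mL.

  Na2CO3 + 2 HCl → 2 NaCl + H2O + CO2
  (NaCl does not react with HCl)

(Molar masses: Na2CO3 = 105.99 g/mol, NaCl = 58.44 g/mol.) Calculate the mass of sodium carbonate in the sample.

0.452 g

n(HCl) = 0.0245 × 0.348 = 8.53 × 10^-3 mol
Let x = n(Na2CO3), y = n(NaCl).
Titrant: 2x = 8.53 × 10^-3;  mass: 105.99x + 58.44y = 0.612
Solving, x = 4.26 × 10^-3 mol, y = 2.74 × 10^-3 mol
mass of Na2CO3 = 4.26 × 10^-3 × 105.99 = 0.452 g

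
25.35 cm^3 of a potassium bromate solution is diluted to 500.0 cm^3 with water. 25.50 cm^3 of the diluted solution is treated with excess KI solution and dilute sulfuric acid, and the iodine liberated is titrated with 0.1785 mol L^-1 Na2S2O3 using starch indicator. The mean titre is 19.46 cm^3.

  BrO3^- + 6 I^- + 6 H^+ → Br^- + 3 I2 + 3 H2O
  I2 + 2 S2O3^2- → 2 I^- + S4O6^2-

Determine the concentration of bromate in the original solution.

0.4478 mol/L

n(S2O3^2-) = 0.01946 × 0.1785 = 3.474 × 10^-3 mol
n(I2) = n(S2O3^2-)/2 = 1.737 × 10^-3 mol
From the 1:3 ratio, n(BrO3^-) in the aliquot = 1/3 × 1.737 × 10^-3 = 5.789 × 10^-4 mol
[BrO3^-]_dilute = 5.789 × 10^-4 / 0.02550 = 0.02270 mol/L
[BrO3^-]_original = 0.02270 × 500.0/25.35 = 0.4478 mol/L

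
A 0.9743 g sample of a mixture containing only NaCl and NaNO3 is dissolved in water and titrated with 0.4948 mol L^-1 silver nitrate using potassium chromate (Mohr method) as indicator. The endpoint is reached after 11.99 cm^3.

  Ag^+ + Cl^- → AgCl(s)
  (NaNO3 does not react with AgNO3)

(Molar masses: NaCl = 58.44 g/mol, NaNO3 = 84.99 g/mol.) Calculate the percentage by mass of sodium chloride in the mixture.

35.58 %

n(AgNO3) = 0.01199 × 0.4948 = 5.933 × 10^-3 mol
Let x = n(NaCl), y = n(NaNO3).
Titrant: 1x = 5.933 × 10^-3;  mass: 58.44x + 84.99y = 0.9743
Solving, x = 5.933 × 10^-3 mol, y = 7.384 × 10^-3 mol
mass of NaCl = 5.933 × 10^-3 × 58.44 = 0.3467 g
% NaCl = 0.3467 / 0.9743 × 100 = 35.58 %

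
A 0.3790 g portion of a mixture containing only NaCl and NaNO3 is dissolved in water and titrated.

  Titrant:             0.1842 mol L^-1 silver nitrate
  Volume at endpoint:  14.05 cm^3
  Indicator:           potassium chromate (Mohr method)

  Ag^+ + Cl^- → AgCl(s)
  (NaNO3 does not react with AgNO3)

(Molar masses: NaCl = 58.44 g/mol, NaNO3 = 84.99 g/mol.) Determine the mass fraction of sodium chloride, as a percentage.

39.91 %

n(AgNO3) = 0.01405 × 0.1842 = 2.588 × 10^-3 mol
Let x = n(NaCl), y = n(NaNO3).
Titrant: 1x = 2.588 × 10^-3;  mass: 58.44x + 84.99y = 0.3790
Solving, x = 2.588 × 10^-3 mol, y = 2.680 × 10^-3 mol
mass of NaCl = 2.588 × 10^-3 × 58.44 = 0.1512 g
% NaCl = 0.1512 / 0.3790 × 100 = 39.91 %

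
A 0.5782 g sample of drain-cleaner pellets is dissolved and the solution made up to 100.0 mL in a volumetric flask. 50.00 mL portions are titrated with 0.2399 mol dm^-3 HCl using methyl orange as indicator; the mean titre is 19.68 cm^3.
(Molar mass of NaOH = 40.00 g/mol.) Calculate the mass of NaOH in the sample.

NaOH + HCl → NaCl + H2O
n(HCl) per titration = 0.01968 × 0.2399 = 4.721 × 10^-3 mol
n(NaOH) in each aliquot = 4.721 × 10^-3 mol (1:1 ratio)
n(NaOH) in the whole flask = 4.721 × 10^-3 × 100.0/50.00 = 9.442 × 10^-3 mol
mass of NaOH = 9.442 × 10^-3 × 40.00 = 0.3777 g

0.3777 g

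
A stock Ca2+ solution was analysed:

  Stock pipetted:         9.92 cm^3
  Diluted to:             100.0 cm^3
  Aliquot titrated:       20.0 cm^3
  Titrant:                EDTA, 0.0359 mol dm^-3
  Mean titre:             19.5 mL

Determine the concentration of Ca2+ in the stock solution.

Ca^2+ + EDTA^4- → [Ca(EDTA)]^2-
n(EDTA) = 0.0195 × 0.0359 = 7.00 × 10^-4 mol
n(Ca2+) in the aliquot = 7.00 × 10^-4 mol (1:1 ratio)
[Ca2+]_dilute = 7.00 × 10^-4 / 0.0200 = 0.0350 mol/L
Dilution factor = 100.0 / 9.92 = 10.08
[Ca2+]_stock = 0.0350 × 10.08 = 0.353 mol/L

0.353 mol/L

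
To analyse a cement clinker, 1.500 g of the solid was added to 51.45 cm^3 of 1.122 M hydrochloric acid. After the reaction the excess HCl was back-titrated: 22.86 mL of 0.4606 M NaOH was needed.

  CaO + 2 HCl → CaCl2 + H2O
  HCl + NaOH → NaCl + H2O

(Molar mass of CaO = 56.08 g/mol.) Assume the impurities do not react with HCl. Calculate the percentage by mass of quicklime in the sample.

88.23 %

n(HCl) added = 0.05145 × 1.122 = 0.05773 mol
n(NaOH) used in back-titration = 0.02286 × 0.4606 = 0.01053 mol
n(HCl) left over = 0.01053 mol (1:1 ratio)
n(HCl) consumed by analyte = 0.05773 − 0.01053 = 0.04720 mol
From the 1:2 ratio, n(CaO) = 1/2 × 0.04720 = 0.02360 mol
mass of CaO = 0.02360 × 56.08 = 1.323 g
% CaO = 1.323 / 1.500 × 100 = 88.23 %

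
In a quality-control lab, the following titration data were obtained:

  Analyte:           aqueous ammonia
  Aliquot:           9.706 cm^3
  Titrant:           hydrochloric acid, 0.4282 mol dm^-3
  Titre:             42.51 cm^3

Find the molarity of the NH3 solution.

NH3 + HCl → NH4Cl
n(HCl) = 0.04251 L × 0.4282 mol/L = 0.01820 mol
n(NH3) = 0.01820 mol (1:1 mole ratio)
[NH3] = 0.01820 mol / 0.009706 L = 1.875 mol/L

1.875 mol/L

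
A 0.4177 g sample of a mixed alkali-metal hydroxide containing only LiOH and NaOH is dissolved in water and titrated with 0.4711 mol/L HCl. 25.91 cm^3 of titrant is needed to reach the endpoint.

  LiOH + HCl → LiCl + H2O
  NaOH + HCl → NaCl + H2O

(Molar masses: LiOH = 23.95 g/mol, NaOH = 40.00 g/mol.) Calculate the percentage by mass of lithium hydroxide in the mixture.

25.20 %

n(HCl) = 0.02591 × 0.4711 = 0.01221 mol
Let x = n(LiOH), y = n(NaOH).
Titrant: 1x + 1y = 0.01221;  mass: 23.95x + 40.00y = 0.4177
Solving, x = 4.396 × 10^-3 mol, y = 7.811 × 10^-3 mol
mass of LiOH = 4.396 × 10^-3 × 23.95 = 0.1053 g
% LiOH = 0.1053 / 0.4177 × 100 = 25.20 %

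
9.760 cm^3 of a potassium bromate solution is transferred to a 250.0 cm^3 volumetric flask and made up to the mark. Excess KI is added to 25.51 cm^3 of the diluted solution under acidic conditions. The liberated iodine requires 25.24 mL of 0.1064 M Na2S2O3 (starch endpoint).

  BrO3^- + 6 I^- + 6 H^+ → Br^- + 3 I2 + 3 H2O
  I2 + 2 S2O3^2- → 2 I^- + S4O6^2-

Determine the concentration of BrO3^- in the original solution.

0.4494 M

n(S2O3^2-) = 0.02524 × 0.1064 = 2.686 × 10^-3 mol
n(I2) = n(S2O3^2-)/2 = 1.343 × 10^-3 mol
From the 1:3 ratio, n(BrO3^-) in the aliquot = 1/3 × 1.343 × 10^-3 = 4.476 × 10^-4 mol
[BrO3^-]_dilute = 4.476 × 10^-4 / 0.02551 = 0.01755 mol/L
[BrO3^-]_original = 0.01755 × 250.0/9.760 = 0.4494 mol/L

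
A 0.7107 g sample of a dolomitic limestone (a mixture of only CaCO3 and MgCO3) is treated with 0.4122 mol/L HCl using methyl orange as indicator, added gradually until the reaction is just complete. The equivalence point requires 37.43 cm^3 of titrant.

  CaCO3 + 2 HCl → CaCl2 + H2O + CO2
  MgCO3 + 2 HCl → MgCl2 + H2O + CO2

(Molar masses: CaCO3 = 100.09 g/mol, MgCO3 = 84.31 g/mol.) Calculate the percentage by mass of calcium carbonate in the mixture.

n(HCl) = 0.03743 × 0.4122 = 0.01543 mol
Let x = n(CaCO3), y = n(MgCO3).
Titrant: 2x + 2y = 0.01543;  mass: 100.09x + 84.31y = 0.7107
Solving, x = 3.822 × 10^-3 mol, y = 3.893 × 10^-3 mol
mass of CaCO3 = 3.822 × 10^-3 × 100.09 = 0.3825 g
% CaCO3 = 0.3825 / 0.7107 × 100 = 53.82 %

53.82 %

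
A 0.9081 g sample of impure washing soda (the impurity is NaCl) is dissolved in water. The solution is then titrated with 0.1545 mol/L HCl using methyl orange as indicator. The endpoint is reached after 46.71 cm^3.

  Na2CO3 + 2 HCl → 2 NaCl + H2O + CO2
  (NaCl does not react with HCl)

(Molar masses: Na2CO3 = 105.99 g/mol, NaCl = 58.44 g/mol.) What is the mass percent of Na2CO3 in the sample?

42.12 %

n(HCl) = 0.04671 × 0.1545 = 7.217 × 10^-3 mol
Let x = n(Na2CO3), y = n(NaCl).
Titrant: 2x = 7.217 × 10^-3;  mass: 105.99x + 58.44y = 0.9081
Solving, x = 3.608 × 10^-3 mol, y = 8.995 × 10^-3 mol
mass of Na2CO3 = 3.608 × 10^-3 × 105.99 = 0.3824 g
% Na2CO3 = 0.3824 / 0.9081 × 100 = 42.12 %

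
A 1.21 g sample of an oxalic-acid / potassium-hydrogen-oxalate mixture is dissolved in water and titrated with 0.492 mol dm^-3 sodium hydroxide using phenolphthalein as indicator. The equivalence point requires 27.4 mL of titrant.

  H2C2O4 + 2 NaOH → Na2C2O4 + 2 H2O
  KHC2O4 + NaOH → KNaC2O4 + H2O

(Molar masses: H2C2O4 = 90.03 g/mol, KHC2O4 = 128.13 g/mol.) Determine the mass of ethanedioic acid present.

0.280 g

n(NaOH) = 0.0274 × 0.492 = 0.0135 mol
Let x = n(H2C2O4), y = n(KHC2O4).
Titrant: 2x + 1y = 0.0135;  mass: 90.03x + 128.13y = 1.21
Solving, x = 3.11 × 10^-3 mol, y = 7.26 × 10^-3 mol
mass of H2C2O4 = 3.11 × 10^-3 × 90.03 = 0.280 g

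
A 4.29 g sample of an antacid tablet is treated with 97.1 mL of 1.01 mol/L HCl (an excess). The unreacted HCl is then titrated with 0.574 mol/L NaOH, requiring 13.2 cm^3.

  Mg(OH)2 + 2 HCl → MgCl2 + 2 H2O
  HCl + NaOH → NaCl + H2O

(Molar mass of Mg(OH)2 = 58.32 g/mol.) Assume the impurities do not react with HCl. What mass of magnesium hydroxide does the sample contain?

n(HCl) added = 0.0971 × 1.01 = 0.0981 mol
n(NaOH) used in back-titration = 0.0132 × 0.574 = 7.58 × 10^-3 mol
n(HCl) left over = 7.58 × 10^-3 mol (1:1 ratio)
n(HCl) consumed by analyte = 0.0981 − 7.58 × 10^-3 = 0.0905 mol
From the 1:2 ratio, n(Mg(OH)2) = 1/2 × 0.0905 = 0.0452 mol
mass of Mg(OH)2 = 0.0452 × 58.32 = 2.64 g

2.64 g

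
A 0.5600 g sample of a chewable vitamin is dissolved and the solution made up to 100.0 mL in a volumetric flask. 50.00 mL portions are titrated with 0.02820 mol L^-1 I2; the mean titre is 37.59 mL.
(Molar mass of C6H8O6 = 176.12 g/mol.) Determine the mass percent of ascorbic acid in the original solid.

66.68 %

C6H8O6 + I2 → C6H6O6 + 2 HI
n(I2) per titration = 0.03759 × 0.02820 = 1.060 × 10^-3 mol
n(C6H8O6) in each aliquot = 1.060 × 10^-3 mol (1:1 ratio)
n(C6H8O6) in the whole flask = 1.060 × 10^-3 × 100.0/50.00 = 2.120 × 10^-3 mol
mass of C6H8O6 = 2.120 × 10^-3 × 176.12 = 0.3734 g
% C6H8O6 = 0.3734 / 0.5600 × 100 = 66.68 %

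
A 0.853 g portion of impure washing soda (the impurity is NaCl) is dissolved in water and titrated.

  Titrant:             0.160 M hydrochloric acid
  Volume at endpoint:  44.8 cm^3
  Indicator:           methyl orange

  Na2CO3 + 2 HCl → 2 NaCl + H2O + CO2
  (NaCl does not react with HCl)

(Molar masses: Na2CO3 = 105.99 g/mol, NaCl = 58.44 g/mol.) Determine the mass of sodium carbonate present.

n(HCl) = 0.0448 × 0.160 = 7.17 × 10^-3 mol
Let x = n(Na2CO3), y = n(NaCl).
Titrant: 2x = 7.17 × 10^-3;  mass: 105.99x + 58.44y = 0.853
Solving, x = 3.58 × 10^-3 mol, y = 8.10 × 10^-3 mol
mass of Na2CO3 = 3.58 × 10^-3 × 105.99 = 0.380 g

0.380 g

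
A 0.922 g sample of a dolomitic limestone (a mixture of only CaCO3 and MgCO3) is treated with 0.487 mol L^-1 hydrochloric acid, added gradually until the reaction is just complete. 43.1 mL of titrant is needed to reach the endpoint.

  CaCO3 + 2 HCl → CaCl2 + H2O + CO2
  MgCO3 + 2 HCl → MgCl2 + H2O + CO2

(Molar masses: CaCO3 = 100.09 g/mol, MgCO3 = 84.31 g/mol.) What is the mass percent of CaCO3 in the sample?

n(HCl) = 0.0431 × 0.487 = 0.0210 mol
Let x = n(CaCO3), y = n(MgCO3).
Titrant: 2x + 2y = 0.0210;  mass: 100.09x + 84.31y = 0.922
Solving, x = 2.36 × 10^-3 mol, y = 8.14 × 10^-3 mol
mass of CaCO3 = 2.36 × 10^-3 × 100.09 = 0.236 g
% CaCO3 = 0.236 / 0.922 × 100 = 25.6 %

25.6 %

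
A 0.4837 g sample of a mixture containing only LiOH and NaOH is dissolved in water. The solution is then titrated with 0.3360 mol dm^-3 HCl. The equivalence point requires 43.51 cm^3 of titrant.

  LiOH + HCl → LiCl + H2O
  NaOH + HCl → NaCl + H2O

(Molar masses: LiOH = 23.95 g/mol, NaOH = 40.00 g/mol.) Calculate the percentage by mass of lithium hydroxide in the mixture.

n(HCl) = 0.04351 × 0.3360 = 0.01462 mol
Let x = n(LiOH), y = n(NaOH).
Titrant: 1x + 1y = 0.01462;  mass: 23.95x + 40.00y = 0.4837
Solving, x = 6.297 × 10^-3 mol, y = 8.322 × 10^-3 mol
mass of LiOH = 6.297 × 10^-3 × 23.95 = 0.1508 g
% LiOH = 0.1508 / 0.4837 × 100 = 31.18 %

31.18 %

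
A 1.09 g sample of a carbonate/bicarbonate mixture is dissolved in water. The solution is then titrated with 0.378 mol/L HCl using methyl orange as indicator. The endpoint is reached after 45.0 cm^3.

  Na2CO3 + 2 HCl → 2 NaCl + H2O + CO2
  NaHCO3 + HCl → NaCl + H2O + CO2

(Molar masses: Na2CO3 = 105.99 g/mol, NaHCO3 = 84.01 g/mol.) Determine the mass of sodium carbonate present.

n(HCl) = 0.0450 × 0.378 = 0.0170 mol
Let x = n(Na2CO3), y = n(NaHCO3).
Titrant: 2x + 1y = 0.0170;  mass: 105.99x + 84.01y = 1.09
Solving, x = 5.47 × 10^-3 mol, y = 6.08 × 10^-3 mol
mass of Na2CO3 = 5.47 × 10^-3 × 105.99 = 0.579 g

0.579 g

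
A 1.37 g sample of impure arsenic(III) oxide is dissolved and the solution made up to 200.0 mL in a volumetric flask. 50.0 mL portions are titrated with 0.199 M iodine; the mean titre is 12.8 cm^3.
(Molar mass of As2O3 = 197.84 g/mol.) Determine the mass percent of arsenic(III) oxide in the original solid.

As2O3 + 2 I2 + 2 H2O → As2O5 + 4 HI
n(I2) per titration = 0.0128 × 0.199 = 2.55 × 10^-3 mol
From the 1:2 ratio, n(As2O3) in each aliquot = 1/2 × 2.55 × 10^-3 = 1.27 × 10^-3 mol
n(As2O3) in the whole flask = 1.27 × 10^-3 × 200.0/50.0 = 5.09 × 10^-3 mol
mass of As2O3 = 5.09 × 10^-3 × 197.84 = 1.01 g
% As2O3 = 1.01 / 1.37 × 100 = 73.6 %

73.6 %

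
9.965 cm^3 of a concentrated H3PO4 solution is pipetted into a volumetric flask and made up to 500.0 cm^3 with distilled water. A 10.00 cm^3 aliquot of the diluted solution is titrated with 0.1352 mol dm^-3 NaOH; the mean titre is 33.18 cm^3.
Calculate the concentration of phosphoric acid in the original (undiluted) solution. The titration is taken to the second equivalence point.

11.25 mol/L

H3PO4 + 2 NaOH → Na2HPO4 + 2 H2O
n(NaOH) = 0.03318 × 0.1352 = 4.486 × 10^-3 mol
From the 1:2 ratio, n(H3PO4) in the aliquot = 1/2 × 4.486 × 10^-3 = 2.243 × 10^-3 mol
[H3PO4]_dilute = 2.243 × 10^-3 / 0.01000 = 0.2243 mol/L
Dilution factor = 500.0 / 9.965 = 50.18
[H3PO4]_stock = 0.2243 × 50.18 = 11.25 mol/L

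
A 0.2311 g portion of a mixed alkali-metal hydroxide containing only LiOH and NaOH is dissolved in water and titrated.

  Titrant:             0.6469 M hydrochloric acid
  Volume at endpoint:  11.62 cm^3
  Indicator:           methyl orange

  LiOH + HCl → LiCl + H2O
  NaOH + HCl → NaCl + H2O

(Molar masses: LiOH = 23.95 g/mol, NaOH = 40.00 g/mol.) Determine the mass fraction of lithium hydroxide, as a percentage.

44.93 %

n(HCl) = 0.01162 × 0.6469 = 7.517 × 10^-3 mol
Let x = n(LiOH), y = n(NaOH).
Titrant: 1x + 1y = 7.517 × 10^-3;  mass: 23.95x + 40.00y = 0.2311
Solving, x = 4.335 × 10^-3 mol, y = 3.182 × 10^-3 mol
mass of LiOH = 4.335 × 10^-3 × 23.95 = 0.1038 g
% LiOH = 0.1038 / 0.2311 × 100 = 44.93 %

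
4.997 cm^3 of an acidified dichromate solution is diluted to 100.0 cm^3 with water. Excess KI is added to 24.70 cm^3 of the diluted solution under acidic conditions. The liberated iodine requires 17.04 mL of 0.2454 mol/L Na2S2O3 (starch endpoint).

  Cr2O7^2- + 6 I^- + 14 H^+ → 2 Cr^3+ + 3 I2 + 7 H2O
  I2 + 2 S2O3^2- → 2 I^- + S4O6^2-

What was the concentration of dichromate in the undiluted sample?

n(S2O3^2-) = 0.01704 × 0.2454 = 4.182 × 10^-3 mol
n(I2) = n(S2O3^2-)/2 = 2.091 × 10^-3 mol
From the 1:3 ratio, n(Cr2O7^2-) in the aliquot = 1/3 × 2.091 × 10^-3 = 6.969 × 10^-4 mol
[Cr2O7^2-]_dilute = 6.969 × 10^-4 / 0.02470 = 0.02822 mol/L
[Cr2O7^2-]_original = 0.02822 × 100.0/4.997 = 0.5647 mol/L

0.5647 mol/L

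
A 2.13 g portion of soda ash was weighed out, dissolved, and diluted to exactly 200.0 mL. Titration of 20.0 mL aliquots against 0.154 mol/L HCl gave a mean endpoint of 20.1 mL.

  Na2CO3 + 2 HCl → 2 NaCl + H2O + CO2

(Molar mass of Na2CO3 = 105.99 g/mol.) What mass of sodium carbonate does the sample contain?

1.64 g

n(HCl) per titration = 0.0201 × 0.154 = 3.10 × 10^-3 mol
From the 1:2 ratio, n(Na2CO3) in each aliquot = 1/2 × 3.10 × 10^-3 = 1.55 × 10^-3 mol
n(Na2CO3) in the whole flask = 1.55 × 10^-3 × 200.0/20.0 = 0.0155 mol
mass of Na2CO3 = 0.0155 × 105.99 = 1.64 g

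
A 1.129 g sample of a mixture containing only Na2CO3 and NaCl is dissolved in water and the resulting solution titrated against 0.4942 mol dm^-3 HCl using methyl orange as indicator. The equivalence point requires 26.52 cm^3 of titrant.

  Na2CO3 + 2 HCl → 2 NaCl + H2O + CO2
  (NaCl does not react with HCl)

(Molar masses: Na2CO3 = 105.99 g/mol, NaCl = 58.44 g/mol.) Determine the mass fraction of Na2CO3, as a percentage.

61.52 %

n(HCl) = 0.02652 × 0.4942 = 0.01311 mol
Let x = n(Na2CO3), y = n(NaCl).
Titrant: 2x = 0.01311;  mass: 105.99x + 58.44y = 1.129
Solving, x = 6.553 × 10^-3 mol, y = 7.434 × 10^-3 mol
mass of Na2CO3 = 6.553 × 10^-3 × 105.99 = 0.6946 g
% Na2CO3 = 0.6946 / 1.129 × 100 = 61.52 %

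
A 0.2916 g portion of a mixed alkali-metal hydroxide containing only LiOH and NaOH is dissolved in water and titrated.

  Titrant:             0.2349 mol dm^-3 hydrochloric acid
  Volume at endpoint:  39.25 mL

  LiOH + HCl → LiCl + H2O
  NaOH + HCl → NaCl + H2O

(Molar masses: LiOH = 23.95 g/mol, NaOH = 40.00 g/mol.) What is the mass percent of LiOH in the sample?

n(HCl) = 0.03925 × 0.2349 = 9.220 × 10^-3 mol
Let x = n(LiOH), y = n(NaOH).
Titrant: 1x + 1y = 9.220 × 10^-3;  mass: 23.95x + 40.00y = 0.2916
Solving, x = 4.810 × 10^-3 mol, y = 4.410 × 10^-3 mol
mass of LiOH = 4.810 × 10^-3 × 23.95 = 0.1152 g
% LiOH = 0.1152 / 0.2916 × 100 = 39.50 %

39.50 %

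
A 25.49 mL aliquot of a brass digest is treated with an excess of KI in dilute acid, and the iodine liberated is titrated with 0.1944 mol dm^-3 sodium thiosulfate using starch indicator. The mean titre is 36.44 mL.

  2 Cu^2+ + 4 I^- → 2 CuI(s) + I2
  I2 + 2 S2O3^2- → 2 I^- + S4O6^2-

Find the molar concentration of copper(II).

n(S2O3^2-) = 0.03644 × 0.1944 = 7.084 × 10^-3 mol
n(I2) = n(S2O3^2-)/2 = 3.542 × 10^-3 mol
From the 2:1 ratio, n(Cu2+) in the aliquot = 2/1 × 3.542 × 10^-3 = 7.084 × 10^-3 mol
[Cu2+] = 7.084 × 10^-3 / 0.02549 = 0.2779 mol/L

0.2779 mol/L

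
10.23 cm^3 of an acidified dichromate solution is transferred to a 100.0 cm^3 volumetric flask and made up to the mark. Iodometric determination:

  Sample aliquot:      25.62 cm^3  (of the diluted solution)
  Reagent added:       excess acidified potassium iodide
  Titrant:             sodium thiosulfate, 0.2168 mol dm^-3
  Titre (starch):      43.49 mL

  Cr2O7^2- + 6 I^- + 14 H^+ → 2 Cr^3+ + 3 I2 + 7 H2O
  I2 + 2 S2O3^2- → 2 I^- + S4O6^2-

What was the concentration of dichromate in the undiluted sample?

0.5996 mol/L

n(S2O3^2-) = 0.04349 × 0.2168 = 9.429 × 10^-3 mol
n(I2) = n(S2O3^2-)/2 = 4.714 × 10^-3 mol
From the 1:3 ratio, n(Cr2O7^2-) in the aliquot = 1/3 × 4.714 × 10^-3 = 1.571 × 10^-3 mol
[Cr2O7^2-]_dilute = 1.571 × 10^-3 / 0.02562 = 0.06134 mol/L
[Cr2O7^2-]_original = 0.06134 × 100.0/10.23 = 0.5996 mol/L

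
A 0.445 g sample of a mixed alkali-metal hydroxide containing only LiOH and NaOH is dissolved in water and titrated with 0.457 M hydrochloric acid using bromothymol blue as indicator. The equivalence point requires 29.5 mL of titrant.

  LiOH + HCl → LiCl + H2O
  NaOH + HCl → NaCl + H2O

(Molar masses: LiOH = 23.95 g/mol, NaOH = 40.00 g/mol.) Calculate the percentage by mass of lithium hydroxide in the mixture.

n(HCl) = 0.0295 × 0.457 = 0.0135 mol
Let x = n(LiOH), y = n(NaOH).
Titrant: 1x + 1y = 0.0135;  mass: 23.95x + 40.00y = 0.445
Solving, x = 5.87 × 10^-3 mol, y = 7.61 × 10^-3 mol
mass of LiOH = 5.87 × 10^-3 × 23.95 = 0.141 g
% LiOH = 0.141 / 0.445 × 100 = 31.6 %

31.6 %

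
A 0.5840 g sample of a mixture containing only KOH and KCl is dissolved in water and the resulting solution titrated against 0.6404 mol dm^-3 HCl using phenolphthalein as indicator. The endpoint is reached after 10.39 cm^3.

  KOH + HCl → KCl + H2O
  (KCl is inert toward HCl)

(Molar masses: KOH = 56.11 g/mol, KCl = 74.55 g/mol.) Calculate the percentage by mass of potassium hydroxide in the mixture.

n(HCl) = 0.01039 × 0.6404 = 6.654 × 10^-3 mol
Let x = n(KOH), y = n(KCl).
Titrant: 1x = 6.654 × 10^-3;  mass: 56.11x + 74.55y = 0.5840
Solving, x = 6.654 × 10^-3 mol, y = 2.826 × 10^-3 mol
mass of KOH = 6.654 × 10^-3 × 56.11 = 0.3733 g
% KOH = 0.3733 / 0.5840 × 100 = 63.93 %

63.93 %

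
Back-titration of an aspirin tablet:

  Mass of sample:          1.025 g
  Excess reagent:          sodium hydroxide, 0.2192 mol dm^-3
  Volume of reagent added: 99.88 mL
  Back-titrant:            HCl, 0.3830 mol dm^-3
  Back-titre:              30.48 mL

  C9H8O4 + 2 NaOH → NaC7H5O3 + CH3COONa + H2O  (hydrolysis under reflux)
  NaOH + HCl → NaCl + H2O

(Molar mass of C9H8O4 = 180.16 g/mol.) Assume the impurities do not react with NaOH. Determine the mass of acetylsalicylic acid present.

n(NaOH) added = 0.09988 × 0.2192 = 0.02189 mol
n(HCl) used in back-titration = 0.03048 × 0.3830 = 0.01167 mol
n(NaOH) left over = 0.01167 mol (1:1 ratio)
n(NaOH) consumed by analyte = 0.02189 − 0.01167 = 0.01022 mol
From the 1:2 ratio, n(C9H8O4) = 1/2 × 0.01022 = 5.110 × 10^-3 mol
mass of C9H8O4 = 5.110 × 10^-3 × 180.16 = 0.9206 g

0.9206 g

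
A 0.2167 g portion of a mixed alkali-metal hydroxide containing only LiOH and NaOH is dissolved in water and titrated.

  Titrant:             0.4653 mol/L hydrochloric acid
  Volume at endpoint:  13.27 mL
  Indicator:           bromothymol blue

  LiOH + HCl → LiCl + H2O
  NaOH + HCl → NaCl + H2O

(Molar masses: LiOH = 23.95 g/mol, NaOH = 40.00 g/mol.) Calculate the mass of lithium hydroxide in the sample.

0.04519 g

n(HCl) = 0.01327 × 0.4653 = 6.175 × 10^-3 mol
Let x = n(LiOH), y = n(NaOH).
Titrant: 1x + 1y = 6.175 × 10^-3;  mass: 23.95x + 40.00y = 0.2167
Solving, x = 1.887 × 10^-3 mol, y = 4.288 × 10^-3 mol
mass of LiOH = 1.887 × 10^-3 × 23.95 = 0.04519 g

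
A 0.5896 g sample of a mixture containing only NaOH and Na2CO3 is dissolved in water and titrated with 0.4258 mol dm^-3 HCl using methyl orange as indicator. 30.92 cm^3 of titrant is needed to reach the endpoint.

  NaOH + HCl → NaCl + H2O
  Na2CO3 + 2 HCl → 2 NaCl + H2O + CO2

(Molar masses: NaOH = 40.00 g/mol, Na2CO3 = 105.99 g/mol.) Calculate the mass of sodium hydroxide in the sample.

n(HCl) = 0.03092 × 0.4258 = 0.01317 mol
Let x = n(NaOH), y = n(Na2CO3).
Titrant: 1x + 2y = 0.01317;  mass: 40.00x + 105.99y = 0.5896
Solving, x = 8.320 × 10^-3 mol, y = 2.423 × 10^-3 mol
mass of NaOH = 8.320 × 10^-3 × 40.00 = 0.3328 g

0.3328 g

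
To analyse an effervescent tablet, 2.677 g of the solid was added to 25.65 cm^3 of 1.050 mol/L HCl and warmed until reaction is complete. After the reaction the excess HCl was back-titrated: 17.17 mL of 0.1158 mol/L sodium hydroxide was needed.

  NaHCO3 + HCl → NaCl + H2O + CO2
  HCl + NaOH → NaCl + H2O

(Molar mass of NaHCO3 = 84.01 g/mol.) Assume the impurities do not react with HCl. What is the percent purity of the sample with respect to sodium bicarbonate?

78.28 %

n(HCl) added = 0.02565 × 1.050 = 0.02693 mol
n(NaOH) used in back-titration = 0.01717 × 0.1158 = 1.988 × 10^-3 mol
n(HCl) left over = 1.988 × 10^-3 mol (1:1 ratio)
n(HCl) consumed by analyte = 0.02693 − 1.988 × 10^-3 = 0.02494 mol
n(NaHCO3) = 0.02494 mol (1:1 ratio)
mass of NaHCO3 = 0.02494 × 84.01 = 2.096 g
% NaHCO3 = 2.096 / 2.677 × 100 = 78.28 %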